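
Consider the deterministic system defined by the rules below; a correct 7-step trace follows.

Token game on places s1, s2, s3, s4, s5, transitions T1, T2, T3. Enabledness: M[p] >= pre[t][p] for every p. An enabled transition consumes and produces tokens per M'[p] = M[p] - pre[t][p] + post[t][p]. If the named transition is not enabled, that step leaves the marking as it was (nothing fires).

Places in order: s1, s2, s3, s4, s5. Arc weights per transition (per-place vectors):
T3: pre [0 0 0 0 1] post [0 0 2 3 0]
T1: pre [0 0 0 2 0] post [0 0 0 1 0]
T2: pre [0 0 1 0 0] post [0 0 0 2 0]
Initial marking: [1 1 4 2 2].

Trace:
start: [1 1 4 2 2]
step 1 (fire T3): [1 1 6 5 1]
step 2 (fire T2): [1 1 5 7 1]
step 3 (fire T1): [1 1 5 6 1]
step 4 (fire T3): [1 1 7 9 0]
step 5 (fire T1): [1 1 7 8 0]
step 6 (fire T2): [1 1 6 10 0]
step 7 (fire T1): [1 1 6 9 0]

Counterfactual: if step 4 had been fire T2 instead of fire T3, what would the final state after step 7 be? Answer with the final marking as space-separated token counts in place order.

(re-executing from step 4 with the substitution; state before step 4: [1 1 5 6 1])
step 4 (fire T2): [1 1 4 8 1]
step 5 (fire T1): [1 1 4 7 1]
step 6 (fire T2): [1 1 3 9 1]
step 7 (fire T1): [1 1 3 8 1]

1 1 3 8 1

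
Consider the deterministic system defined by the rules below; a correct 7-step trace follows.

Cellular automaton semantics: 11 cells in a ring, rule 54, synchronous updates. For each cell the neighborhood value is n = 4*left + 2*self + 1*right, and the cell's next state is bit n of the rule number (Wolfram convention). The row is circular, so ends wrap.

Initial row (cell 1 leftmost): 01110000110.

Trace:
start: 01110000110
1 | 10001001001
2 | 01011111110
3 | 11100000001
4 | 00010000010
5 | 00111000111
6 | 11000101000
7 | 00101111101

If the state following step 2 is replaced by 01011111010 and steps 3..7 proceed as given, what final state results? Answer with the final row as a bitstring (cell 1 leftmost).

11101110111

state after step 2 := 01011111010
3 | 11100000111
4 | 00010001000
5 | 00111011100
6 | 01000100010
7 | 11101110111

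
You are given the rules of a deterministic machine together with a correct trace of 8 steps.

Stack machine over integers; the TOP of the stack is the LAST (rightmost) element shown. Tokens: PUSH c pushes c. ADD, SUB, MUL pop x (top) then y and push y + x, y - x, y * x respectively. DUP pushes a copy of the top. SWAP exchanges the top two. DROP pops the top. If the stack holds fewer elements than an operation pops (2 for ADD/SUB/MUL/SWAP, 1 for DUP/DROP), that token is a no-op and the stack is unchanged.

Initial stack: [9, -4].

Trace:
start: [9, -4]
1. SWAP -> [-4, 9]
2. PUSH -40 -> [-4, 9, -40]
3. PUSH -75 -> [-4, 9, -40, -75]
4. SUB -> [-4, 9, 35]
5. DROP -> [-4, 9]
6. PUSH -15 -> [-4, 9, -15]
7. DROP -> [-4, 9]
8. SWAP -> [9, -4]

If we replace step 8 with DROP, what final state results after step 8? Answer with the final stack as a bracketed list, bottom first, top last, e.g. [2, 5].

[-4]

(re-executing from step 8 with the substitution; state before step 8: [-4, 9])
8. DROP -> [-4]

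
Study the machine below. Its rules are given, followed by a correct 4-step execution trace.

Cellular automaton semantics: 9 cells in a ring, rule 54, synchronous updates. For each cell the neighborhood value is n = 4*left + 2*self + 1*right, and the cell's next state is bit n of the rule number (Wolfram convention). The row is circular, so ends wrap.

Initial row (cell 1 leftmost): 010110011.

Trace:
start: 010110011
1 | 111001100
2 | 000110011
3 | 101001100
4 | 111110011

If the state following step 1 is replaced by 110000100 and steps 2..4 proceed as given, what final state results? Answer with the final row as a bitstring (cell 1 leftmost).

state after step 1 := 110000100
2 | 001001111
3 | 111110000
4 | 000001001

000001001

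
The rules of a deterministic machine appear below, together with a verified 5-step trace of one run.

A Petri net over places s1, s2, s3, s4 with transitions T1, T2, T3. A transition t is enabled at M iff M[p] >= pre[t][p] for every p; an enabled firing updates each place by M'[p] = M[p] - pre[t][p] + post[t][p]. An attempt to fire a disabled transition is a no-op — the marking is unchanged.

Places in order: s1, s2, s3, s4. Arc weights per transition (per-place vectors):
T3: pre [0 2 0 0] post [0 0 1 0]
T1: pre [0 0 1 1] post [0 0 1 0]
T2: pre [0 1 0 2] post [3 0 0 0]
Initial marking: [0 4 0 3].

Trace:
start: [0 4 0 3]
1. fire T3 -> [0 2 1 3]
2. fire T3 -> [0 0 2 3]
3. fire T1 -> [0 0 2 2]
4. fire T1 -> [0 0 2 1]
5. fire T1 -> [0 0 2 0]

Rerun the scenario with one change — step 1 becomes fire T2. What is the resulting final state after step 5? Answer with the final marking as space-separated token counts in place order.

3 1 1 0

(re-executing from step 1 with the substitution; state before step 1: [0 4 0 3])
1. fire T2 -> [3 3 0 1]
2. fire T3 -> [3 1 1 1]
3. fire T1 -> [3 1 1 0]
4. fire T1 -> [3 1 1 0]
5. fire T1 -> [3 1 1 0]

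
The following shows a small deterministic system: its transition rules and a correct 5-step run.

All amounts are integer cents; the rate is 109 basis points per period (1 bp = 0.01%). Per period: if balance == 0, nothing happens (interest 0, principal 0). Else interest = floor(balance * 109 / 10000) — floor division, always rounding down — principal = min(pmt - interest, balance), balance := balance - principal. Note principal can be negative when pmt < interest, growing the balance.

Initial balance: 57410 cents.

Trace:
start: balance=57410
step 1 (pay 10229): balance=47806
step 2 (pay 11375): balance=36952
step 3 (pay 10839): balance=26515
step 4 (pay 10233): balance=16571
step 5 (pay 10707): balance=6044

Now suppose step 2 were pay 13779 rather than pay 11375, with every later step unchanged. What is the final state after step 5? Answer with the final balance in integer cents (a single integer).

(re-executing from step 2 with the substitution; state before step 2: balance=47806)
step 2 (pay 13779): balance=34548
step 3 (pay 10839): balance=24085
step 4 (pay 10233): balance=14114
step 5 (pay 10707): balance=3560

3560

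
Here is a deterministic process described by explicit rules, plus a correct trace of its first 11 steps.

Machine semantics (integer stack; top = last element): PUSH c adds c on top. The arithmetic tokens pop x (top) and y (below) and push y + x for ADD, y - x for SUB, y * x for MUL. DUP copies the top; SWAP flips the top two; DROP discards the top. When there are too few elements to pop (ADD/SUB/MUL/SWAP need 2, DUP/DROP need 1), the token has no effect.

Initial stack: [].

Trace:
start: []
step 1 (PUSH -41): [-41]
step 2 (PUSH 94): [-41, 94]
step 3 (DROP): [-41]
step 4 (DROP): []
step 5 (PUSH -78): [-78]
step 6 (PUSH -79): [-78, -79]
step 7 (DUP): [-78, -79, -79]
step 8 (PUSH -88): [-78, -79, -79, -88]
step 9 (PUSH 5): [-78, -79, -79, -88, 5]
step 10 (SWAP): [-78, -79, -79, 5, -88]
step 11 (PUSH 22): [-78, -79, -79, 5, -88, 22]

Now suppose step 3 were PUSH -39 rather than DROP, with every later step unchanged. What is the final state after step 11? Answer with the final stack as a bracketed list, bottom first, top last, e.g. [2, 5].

[-41, 94, -78, -79, -79, 5, -88, 22]

(re-executing from step 3 with the substitution; state before step 3: [-41, 94])
step 3 (PUSH -39): [-41, 94, -39]
step 4 (DROP): [-41, 94]
step 5 (PUSH -78): [-41, 94, -78]
step 6 (PUSH -79): [-41, 94, -78, -79]
step 7 (DUP): [-41, 94, -78, -79, -79]
step 8 (PUSH -88): [-41, 94, -78, -79, -79, -88]
step 9 (PUSH 5): [-41, 94, -78, -79, -79, -88, 5]
step 10 (SWAP): [-41, 94, -78, -79, -79, 5, -88]
step 11 (PUSH 22): [-41, 94, -78, -79, -79, 5, -88, 22]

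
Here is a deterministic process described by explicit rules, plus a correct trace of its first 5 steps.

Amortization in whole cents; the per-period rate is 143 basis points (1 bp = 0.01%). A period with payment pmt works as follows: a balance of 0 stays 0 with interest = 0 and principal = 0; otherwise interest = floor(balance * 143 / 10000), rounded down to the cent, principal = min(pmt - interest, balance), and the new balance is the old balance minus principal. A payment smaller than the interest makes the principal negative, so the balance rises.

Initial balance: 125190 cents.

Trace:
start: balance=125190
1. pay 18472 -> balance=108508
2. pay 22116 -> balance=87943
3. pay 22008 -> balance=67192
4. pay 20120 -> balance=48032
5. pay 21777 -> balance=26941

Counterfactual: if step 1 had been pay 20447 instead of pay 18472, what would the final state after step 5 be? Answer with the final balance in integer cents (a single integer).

(re-executing from step 1 with the substitution; state before step 1: balance=125190)
1. pay 20447 -> balance=106533
2. pay 22116 -> balance=85940
3. pay 22008 -> balance=65160
4. pay 20120 -> balance=45971
5. pay 21777 -> balance=24851

24851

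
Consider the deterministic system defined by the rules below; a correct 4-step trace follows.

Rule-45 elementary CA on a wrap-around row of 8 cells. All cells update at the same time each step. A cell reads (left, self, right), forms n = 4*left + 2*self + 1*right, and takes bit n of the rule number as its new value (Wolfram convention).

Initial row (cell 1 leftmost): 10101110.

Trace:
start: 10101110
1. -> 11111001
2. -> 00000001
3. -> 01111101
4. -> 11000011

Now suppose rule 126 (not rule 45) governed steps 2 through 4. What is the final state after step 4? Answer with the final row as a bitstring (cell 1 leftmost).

(re-executing steps 2..4 under rule 126; state before step 2: 11111001)
2. -> 00001111
3. -> 10011001
4. -> 11111111

11111111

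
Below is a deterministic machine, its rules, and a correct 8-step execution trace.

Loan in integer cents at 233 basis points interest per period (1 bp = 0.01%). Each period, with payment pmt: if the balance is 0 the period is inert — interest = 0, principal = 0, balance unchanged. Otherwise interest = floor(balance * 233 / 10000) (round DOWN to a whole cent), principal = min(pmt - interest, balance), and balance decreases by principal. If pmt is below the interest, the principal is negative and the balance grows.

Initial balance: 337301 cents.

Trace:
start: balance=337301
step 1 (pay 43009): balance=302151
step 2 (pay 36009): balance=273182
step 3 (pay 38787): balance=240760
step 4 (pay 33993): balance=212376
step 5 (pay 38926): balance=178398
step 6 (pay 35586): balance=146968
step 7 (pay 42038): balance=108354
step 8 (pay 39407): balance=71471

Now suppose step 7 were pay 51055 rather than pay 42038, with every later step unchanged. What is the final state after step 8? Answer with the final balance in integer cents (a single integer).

(re-executing from step 7 with the substitution; state before step 7: balance=146968)
step 7 (pay 51055): balance=99337
step 8 (pay 39407): balance=62244

62244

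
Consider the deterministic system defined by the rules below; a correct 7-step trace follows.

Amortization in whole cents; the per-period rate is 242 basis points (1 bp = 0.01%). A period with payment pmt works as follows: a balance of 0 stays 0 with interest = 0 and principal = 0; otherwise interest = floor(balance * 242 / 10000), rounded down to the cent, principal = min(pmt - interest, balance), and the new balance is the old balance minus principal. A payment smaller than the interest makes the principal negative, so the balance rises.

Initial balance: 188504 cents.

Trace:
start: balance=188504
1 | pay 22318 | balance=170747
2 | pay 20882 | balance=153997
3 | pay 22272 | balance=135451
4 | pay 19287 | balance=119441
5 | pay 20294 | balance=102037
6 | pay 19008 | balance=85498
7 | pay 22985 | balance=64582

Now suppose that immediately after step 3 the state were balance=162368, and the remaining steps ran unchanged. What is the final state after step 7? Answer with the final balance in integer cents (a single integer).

94200

state after step 3 := balance=162368
4 | pay 19287 | balance=147010
5 | pay 20294 | balance=130273
6 | pay 19008 | balance=114417
7 | pay 22985 | balance=94200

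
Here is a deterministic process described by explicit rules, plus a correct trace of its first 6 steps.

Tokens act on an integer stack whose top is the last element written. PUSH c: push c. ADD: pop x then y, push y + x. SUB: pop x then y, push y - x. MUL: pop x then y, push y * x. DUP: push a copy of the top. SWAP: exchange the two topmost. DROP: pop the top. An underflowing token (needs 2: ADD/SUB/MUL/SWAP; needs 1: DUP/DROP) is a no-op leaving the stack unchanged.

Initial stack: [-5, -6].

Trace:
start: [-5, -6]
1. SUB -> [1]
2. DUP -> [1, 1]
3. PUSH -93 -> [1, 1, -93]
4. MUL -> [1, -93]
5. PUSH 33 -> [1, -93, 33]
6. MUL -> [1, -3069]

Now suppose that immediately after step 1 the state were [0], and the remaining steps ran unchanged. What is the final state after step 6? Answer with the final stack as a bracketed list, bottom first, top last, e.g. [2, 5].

[0, 0]

state after step 1 := [0]
2. DUP -> [0, 0]
3. PUSH -93 -> [0, 0, -93]
4. MUL -> [0, 0]
5. PUSH 33 -> [0, 0, 33]
6. MUL -> [0, 0]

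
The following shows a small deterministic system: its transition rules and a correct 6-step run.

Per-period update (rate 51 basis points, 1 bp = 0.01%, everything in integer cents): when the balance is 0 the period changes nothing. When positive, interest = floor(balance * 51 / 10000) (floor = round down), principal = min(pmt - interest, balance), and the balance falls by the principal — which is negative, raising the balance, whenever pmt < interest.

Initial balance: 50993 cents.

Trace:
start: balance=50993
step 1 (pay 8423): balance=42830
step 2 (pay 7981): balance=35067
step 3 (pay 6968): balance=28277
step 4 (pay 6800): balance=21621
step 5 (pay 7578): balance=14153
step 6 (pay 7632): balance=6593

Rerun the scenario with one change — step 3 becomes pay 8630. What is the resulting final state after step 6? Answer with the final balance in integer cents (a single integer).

4904

(re-executing from step 3 with the substitution; state before step 3: balance=35067)
step 3 (pay 8630): balance=26615
step 4 (pay 6800): balance=19950
step 5 (pay 7578): balance=12473
step 6 (pay 7632): balance=4904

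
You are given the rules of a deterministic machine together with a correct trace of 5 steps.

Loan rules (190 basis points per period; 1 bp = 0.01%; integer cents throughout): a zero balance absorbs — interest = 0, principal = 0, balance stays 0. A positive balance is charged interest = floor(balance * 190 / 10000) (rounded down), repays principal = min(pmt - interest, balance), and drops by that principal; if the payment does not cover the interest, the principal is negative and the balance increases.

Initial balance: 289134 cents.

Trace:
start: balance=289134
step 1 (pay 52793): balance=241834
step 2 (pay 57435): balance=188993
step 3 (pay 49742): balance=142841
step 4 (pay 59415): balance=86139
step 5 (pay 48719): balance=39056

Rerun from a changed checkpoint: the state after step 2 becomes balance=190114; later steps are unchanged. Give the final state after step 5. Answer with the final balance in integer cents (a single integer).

40243

state after step 2 := balance=190114
step 3 (pay 49742): balance=143984
step 4 (pay 59415): balance=87304
step 5 (pay 48719): balance=40243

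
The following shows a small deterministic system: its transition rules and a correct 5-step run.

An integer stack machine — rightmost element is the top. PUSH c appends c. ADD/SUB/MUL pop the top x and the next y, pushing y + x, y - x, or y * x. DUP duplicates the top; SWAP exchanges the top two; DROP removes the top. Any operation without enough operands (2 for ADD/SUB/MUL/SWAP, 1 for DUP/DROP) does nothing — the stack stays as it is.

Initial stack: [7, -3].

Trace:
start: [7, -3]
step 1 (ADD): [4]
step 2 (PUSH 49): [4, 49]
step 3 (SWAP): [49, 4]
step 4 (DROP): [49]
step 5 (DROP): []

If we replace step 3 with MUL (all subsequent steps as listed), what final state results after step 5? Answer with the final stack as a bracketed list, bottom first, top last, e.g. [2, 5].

[]

(re-executing from step 3 with the substitution; state before step 3: [4, 49])
step 3 (MUL): [196]
step 4 (DROP): []
step 5 (DROP): []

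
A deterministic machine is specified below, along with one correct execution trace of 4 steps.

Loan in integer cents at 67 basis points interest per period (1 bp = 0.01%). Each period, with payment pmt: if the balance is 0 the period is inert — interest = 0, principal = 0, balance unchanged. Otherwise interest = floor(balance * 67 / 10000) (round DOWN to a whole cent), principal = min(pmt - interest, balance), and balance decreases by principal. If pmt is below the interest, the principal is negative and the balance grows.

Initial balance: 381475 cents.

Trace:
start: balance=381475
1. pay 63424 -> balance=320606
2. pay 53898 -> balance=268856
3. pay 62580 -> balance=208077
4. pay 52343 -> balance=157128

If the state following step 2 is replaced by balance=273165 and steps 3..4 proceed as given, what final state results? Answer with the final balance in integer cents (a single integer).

161495

state after step 2 := balance=273165
3. pay 62580 -> balance=212415
4. pay 52343 -> balance=161495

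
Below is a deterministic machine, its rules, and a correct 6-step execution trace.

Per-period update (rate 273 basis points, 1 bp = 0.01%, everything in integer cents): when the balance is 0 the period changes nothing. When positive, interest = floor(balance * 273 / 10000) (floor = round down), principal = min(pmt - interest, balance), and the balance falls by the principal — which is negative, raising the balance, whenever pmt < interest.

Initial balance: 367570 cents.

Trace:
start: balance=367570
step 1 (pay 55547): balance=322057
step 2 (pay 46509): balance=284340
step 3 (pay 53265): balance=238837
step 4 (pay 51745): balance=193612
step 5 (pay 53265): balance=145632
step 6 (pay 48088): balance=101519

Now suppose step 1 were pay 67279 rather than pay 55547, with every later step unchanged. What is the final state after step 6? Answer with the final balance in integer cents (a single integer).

88096

(re-executing from step 1 with the substitution; state before step 1: balance=367570)
step 1 (pay 67279): balance=310325
step 2 (pay 46509): balance=272287
step 3 (pay 53265): balance=226455
step 4 (pay 51745): balance=180892
step 5 (pay 53265): balance=132565
step 6 (pay 48088): balance=88096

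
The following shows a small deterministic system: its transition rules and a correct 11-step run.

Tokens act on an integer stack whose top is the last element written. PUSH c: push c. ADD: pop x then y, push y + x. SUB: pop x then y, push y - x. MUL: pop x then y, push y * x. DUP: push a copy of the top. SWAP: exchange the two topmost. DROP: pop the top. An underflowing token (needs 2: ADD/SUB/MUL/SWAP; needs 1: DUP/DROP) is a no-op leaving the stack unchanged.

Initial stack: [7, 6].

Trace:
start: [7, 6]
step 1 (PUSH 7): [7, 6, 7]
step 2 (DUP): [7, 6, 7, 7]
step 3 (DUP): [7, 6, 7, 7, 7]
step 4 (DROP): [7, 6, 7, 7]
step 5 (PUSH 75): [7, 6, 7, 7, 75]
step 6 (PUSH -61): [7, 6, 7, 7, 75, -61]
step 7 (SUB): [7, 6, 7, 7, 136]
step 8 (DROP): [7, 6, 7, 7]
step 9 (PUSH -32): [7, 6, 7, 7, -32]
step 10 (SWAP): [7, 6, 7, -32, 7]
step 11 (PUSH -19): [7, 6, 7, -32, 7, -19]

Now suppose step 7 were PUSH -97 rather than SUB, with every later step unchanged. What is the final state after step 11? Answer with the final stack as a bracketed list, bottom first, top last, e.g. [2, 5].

[7, 6, 7, 7, 75, -32, -61, -19]

(re-executing from step 7 with the substitution; state before step 7: [7, 6, 7, 7, 75, -61])
step 7 (PUSH -97): [7, 6, 7, 7, 75, -61, -97]
step 8 (DROP): [7, 6, 7, 7, 75, -61]
step 9 (PUSH -32): [7, 6, 7, 7, 75, -61, -32]
step 10 (SWAP): [7, 6, 7, 7, 75, -32, -61]
step 11 (PUSH -19): [7, 6, 7, 7, 75, -32, -61, -19]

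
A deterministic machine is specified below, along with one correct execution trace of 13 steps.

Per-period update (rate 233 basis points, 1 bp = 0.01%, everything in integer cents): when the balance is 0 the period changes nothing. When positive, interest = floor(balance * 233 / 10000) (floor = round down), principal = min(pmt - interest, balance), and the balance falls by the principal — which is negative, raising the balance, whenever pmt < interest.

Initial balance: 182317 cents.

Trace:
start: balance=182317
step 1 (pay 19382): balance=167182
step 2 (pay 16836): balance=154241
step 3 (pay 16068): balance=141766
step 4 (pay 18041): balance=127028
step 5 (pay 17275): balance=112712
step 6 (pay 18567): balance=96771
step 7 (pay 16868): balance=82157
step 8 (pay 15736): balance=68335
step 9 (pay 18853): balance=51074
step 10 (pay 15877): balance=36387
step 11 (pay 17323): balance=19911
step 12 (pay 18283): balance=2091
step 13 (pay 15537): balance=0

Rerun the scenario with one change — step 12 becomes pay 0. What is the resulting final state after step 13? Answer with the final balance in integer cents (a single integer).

5311

(re-executing from step 12 with the substitution; state before step 12: balance=19911)
step 12 (pay 0): balance=20374
step 13 (pay 15537): balance=5311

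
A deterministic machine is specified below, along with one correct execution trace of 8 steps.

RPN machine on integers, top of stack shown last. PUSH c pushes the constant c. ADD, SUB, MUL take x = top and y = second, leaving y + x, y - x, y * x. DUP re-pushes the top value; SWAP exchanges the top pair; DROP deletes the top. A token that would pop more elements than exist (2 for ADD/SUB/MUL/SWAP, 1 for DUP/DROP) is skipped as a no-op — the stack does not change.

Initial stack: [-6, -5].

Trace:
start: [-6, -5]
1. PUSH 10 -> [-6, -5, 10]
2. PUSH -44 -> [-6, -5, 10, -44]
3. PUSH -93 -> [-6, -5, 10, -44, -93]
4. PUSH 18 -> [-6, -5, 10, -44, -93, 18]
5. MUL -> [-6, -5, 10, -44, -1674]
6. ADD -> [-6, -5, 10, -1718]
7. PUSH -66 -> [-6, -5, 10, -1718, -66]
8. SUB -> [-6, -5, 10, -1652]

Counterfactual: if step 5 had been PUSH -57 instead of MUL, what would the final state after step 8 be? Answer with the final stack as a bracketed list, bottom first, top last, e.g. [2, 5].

(re-executing from step 5 with the substitution; state before step 5: [-6, -5, 10, -44, -93, 18])
5. PUSH -57 -> [-6, -5, 10, -44, -93, 18, -57]
6. ADD -> [-6, -5, 10, -44, -93, -39]
7. PUSH -66 -> [-6, -5, 10, -44, -93, -39, -66]
8. SUB -> [-6, -5, 10, -44, -93, 27]

[-6, -5, 10, -44, -93, 27]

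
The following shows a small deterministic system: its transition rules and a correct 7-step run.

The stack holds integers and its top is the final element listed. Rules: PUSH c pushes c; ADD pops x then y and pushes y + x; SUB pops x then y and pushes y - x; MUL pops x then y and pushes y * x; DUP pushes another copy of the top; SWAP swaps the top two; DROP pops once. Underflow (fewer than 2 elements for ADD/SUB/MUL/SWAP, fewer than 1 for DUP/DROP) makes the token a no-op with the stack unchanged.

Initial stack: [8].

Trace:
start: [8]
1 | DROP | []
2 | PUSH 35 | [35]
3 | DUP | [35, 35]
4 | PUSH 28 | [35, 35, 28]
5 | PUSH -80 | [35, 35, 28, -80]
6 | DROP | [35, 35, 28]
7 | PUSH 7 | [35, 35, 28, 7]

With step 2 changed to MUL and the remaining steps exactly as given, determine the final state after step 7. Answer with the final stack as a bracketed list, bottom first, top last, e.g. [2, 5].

(re-executing from step 2 with the substitution; state before step 2: [])
2 | MUL | []
3 | DUP | []
4 | PUSH 28 | [28]
5 | PUSH -80 | [28, -80]
6 | DROP | [28]
7 | PUSH 7 | [28, 7]

[28, 7]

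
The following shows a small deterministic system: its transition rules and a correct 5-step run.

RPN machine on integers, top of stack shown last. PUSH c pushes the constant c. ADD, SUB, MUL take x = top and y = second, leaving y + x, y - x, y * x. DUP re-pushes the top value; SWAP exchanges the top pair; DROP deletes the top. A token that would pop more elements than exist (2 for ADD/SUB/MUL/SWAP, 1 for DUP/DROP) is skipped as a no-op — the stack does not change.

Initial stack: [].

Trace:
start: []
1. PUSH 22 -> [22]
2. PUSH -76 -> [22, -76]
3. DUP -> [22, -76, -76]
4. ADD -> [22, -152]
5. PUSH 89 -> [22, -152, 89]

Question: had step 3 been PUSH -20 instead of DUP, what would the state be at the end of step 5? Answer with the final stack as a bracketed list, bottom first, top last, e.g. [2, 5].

[22, -96, 89]

(re-executing from step 3 with the substitution; state before step 3: [22, -76])
3. PUSH -20 -> [22, -76, -20]
4. ADD -> [22, -96]
5. PUSH 89 -> [22, -96, 89]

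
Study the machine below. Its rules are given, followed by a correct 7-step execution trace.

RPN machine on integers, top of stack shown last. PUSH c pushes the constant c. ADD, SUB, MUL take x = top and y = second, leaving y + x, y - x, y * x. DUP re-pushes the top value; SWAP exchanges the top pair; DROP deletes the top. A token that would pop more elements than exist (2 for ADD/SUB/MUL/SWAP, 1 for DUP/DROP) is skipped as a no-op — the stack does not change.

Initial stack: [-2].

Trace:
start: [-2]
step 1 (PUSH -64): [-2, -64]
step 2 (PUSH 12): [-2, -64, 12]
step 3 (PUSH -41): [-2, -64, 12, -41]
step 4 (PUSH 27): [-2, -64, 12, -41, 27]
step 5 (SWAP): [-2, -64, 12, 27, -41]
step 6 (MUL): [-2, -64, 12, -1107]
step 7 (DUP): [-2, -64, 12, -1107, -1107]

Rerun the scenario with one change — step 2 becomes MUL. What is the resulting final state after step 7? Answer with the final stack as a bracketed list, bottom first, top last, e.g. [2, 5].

[128, -1107, -1107]

(re-executing from step 2 with the substitution; state before step 2: [-2, -64])
step 2 (MUL): [128]
step 3 (PUSH -41): [128, -41]
step 4 (PUSH 27): [128, -41, 27]
step 5 (SWAP): [128, 27, -41]
step 6 (MUL): [128, -1107]
step 7 (DUP): [128, -1107, -1107]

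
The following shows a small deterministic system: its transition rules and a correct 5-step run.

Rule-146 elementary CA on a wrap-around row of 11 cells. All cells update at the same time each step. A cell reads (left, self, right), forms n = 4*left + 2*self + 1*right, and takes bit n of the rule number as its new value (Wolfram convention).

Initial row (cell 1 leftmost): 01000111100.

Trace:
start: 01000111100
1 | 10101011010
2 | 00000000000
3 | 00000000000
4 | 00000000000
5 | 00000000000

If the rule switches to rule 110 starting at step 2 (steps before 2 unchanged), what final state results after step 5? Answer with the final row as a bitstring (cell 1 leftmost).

00000000000

(re-executing steps 2..5 under rule 110; state before step 2: 10101011010)
2 | 11111111111
3 | 00000000000
4 | 00000000000
5 | 00000000000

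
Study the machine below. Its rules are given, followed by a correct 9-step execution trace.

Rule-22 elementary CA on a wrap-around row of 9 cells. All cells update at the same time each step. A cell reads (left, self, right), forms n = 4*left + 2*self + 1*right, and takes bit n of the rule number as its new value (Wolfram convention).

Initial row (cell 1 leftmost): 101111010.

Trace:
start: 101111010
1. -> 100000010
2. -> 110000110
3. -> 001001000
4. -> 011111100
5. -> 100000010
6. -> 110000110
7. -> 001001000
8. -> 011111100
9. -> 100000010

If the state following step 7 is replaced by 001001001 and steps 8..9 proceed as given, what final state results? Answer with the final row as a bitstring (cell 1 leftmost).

000000000

state after step 7 := 001001001
8. -> 111111111
9. -> 000000000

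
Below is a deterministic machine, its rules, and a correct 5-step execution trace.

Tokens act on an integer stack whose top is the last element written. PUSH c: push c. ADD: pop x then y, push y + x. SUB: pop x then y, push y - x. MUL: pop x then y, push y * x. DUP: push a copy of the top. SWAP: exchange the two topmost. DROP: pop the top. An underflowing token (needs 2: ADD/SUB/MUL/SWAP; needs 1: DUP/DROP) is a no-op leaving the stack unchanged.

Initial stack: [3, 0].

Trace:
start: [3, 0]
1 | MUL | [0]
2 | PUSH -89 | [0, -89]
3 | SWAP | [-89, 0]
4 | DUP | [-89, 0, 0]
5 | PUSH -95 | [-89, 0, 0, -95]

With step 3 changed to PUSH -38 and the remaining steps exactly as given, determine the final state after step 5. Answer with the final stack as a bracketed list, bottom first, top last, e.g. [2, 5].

(re-executing from step 3 with the substitution; state before step 3: [0, -89])
3 | PUSH -38 | [0, -89, -38]
4 | DUP | [0, -89, -38, -38]
5 | PUSH -95 | [0, -89, -38, -38, -95]

[0, -89, -38, -38, -95]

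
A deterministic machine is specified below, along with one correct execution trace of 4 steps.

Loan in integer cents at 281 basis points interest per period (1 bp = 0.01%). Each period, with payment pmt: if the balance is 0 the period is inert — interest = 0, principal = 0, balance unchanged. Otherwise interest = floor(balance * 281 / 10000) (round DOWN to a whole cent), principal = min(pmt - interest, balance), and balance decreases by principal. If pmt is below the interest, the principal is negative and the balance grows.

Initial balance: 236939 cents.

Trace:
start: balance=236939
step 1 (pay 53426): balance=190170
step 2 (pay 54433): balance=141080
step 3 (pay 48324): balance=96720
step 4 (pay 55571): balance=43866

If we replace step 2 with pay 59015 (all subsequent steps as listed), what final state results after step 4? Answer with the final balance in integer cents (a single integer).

(re-executing from step 2 with the substitution; state before step 2: balance=190170)
step 2 (pay 59015): balance=136498
step 3 (pay 48324): balance=92009
step 4 (pay 55571): balance=39023

39023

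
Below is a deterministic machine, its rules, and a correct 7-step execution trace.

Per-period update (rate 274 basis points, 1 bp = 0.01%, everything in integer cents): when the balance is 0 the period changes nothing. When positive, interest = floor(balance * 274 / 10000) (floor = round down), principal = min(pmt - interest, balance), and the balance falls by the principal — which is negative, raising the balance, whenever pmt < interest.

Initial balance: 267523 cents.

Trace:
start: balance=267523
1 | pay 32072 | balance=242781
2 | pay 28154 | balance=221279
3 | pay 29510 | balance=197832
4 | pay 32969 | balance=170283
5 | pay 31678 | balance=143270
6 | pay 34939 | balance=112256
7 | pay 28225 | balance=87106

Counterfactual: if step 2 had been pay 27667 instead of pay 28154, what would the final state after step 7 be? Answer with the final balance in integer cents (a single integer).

87664

(re-executing from step 2 with the substitution; state before step 2: balance=242781)
2 | pay 27667 | balance=221766
3 | pay 29510 | balance=198332
4 | pay 32969 | balance=170797
5 | pay 31678 | balance=143798
6 | pay 34939 | balance=112799
7 | pay 28225 | balance=87664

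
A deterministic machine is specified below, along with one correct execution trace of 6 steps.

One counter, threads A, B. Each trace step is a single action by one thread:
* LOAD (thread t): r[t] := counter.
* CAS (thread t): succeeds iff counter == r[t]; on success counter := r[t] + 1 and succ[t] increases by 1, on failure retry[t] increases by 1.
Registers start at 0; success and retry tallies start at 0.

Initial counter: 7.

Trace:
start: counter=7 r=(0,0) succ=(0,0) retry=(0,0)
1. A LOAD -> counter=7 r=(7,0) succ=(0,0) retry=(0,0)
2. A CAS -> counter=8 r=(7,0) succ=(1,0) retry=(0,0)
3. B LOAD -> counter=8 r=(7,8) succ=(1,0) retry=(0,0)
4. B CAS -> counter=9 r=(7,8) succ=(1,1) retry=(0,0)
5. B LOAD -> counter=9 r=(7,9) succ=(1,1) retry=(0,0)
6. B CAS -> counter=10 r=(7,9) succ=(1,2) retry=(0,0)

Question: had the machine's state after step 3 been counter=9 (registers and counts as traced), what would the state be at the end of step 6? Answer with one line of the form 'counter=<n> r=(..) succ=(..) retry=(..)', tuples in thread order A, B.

counter=10 r=(7,9) succ=(1,1) retry=(0,1)

state after step 3 := counter=9 r=(7,8) succ=(1,0) retry=(0,0)
4. B CAS -> counter=9 r=(7,8) succ=(1,0) retry=(0,1)
5. B LOAD -> counter=9 r=(7,9) succ=(1,0) retry=(0,1)
6. B CAS -> counter=10 r=(7,9) succ=(1,1) retry=(0,1)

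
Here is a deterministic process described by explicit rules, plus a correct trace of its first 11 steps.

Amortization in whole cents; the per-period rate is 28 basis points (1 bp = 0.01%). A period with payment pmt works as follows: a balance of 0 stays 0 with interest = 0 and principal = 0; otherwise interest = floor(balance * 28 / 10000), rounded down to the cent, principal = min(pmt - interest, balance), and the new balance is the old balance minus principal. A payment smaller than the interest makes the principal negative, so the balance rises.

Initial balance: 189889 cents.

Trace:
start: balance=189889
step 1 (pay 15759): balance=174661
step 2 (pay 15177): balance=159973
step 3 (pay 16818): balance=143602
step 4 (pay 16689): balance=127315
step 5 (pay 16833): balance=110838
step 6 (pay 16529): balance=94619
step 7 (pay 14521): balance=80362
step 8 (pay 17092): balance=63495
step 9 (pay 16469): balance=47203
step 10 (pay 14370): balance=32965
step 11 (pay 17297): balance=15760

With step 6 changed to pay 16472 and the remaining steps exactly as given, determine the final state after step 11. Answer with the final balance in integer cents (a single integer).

(re-executing from step 6 with the substitution; state before step 6: balance=110838)
step 6 (pay 16472): balance=94676
step 7 (pay 14521): balance=80420
step 8 (pay 17092): balance=63553
step 9 (pay 16469): balance=47261
step 10 (pay 14370): balance=33023
step 11 (pay 17297): balance=15818

15818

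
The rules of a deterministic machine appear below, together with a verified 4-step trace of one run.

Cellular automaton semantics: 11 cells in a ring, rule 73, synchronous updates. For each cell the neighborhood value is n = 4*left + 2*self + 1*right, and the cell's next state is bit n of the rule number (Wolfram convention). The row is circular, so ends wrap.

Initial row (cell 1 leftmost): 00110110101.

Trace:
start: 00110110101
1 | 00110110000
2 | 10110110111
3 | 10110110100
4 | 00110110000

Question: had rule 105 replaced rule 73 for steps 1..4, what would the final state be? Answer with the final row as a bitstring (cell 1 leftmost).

(re-executing steps 1..4 under rule 105; state before step 1: 00110110101)
1 | 00111111010
2 | 10100001100
3 | 01001101100
4 | 00001111101

00001111101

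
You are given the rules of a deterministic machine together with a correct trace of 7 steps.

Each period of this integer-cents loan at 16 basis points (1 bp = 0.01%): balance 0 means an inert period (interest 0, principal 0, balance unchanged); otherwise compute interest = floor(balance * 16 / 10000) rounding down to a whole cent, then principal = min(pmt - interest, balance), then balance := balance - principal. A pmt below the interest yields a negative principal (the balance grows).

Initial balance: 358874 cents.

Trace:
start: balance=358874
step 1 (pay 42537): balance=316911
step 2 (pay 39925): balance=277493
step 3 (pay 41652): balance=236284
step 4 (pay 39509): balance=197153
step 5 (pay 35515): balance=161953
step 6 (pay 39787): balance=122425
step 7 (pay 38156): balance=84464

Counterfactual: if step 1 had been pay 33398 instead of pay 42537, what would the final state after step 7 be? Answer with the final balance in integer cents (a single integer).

93690

(re-executing from step 1 with the substitution; state before step 1: balance=358874)
step 1 (pay 33398): balance=326050
step 2 (pay 39925): balance=286646
step 3 (pay 41652): balance=245452
step 4 (pay 39509): balance=206335
step 5 (pay 35515): balance=171150
step 6 (pay 39787): balance=131636
step 7 (pay 38156): balance=93690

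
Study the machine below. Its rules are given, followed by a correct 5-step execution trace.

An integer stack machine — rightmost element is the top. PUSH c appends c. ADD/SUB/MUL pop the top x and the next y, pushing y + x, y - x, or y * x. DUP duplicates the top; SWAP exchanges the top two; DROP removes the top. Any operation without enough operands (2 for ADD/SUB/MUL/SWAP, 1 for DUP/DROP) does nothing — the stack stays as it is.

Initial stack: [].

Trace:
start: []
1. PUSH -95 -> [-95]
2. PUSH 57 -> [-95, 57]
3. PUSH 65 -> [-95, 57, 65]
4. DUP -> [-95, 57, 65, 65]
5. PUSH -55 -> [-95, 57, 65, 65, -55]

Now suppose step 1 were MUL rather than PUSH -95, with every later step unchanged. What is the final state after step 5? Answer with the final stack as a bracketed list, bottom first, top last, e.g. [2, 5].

(re-executing from step 1 with the substitution; state before step 1: [])
1. MUL -> []
2. PUSH 57 -> [57]
3. PUSH 65 -> [57, 65]
4. DUP -> [57, 65, 65]
5. PUSH -55 -> [57, 65, 65, -55]

[57, 65, 65, -55]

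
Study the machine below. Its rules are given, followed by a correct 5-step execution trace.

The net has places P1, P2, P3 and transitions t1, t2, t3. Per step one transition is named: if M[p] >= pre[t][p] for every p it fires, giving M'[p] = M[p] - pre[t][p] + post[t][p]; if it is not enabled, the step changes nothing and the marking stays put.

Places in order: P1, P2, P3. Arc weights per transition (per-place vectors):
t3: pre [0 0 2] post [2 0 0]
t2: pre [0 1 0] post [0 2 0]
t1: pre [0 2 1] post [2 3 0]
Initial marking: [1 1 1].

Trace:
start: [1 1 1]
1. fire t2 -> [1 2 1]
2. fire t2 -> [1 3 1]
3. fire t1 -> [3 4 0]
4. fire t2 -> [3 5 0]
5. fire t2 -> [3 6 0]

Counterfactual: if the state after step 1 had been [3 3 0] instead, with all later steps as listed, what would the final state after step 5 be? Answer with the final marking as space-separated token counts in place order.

state after step 1 := [3 3 0]
2. fire t2 -> [3 4 0]
3. fire t1 -> [3 4 0]
4. fire t2 -> [3 5 0]
5. fire t2 -> [3 6 0]

3 6 0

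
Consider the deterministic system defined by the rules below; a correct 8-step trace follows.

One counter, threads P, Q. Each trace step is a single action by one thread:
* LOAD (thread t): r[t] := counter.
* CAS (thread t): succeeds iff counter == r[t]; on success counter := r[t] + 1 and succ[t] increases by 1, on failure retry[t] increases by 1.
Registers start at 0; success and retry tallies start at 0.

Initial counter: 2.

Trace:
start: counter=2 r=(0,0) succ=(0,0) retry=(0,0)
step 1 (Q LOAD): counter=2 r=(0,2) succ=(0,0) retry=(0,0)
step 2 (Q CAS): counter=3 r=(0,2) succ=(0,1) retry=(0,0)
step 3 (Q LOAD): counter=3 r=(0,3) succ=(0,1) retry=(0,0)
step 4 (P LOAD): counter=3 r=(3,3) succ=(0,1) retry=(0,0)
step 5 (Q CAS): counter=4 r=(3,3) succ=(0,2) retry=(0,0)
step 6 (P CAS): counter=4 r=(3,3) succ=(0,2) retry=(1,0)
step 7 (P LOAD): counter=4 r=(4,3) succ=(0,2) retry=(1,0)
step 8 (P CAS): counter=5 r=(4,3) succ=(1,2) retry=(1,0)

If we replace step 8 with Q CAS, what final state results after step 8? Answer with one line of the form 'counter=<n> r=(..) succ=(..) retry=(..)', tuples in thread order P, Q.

counter=4 r=(4,3) succ=(0,2) retry=(1,1)

(re-executing from step 8 with the substitution; state before step 8: counter=4 r=(4,3) succ=(0,2) retry=(1,0))
step 8 (Q CAS): counter=4 r=(4,3) succ=(0,2) retry=(1,1)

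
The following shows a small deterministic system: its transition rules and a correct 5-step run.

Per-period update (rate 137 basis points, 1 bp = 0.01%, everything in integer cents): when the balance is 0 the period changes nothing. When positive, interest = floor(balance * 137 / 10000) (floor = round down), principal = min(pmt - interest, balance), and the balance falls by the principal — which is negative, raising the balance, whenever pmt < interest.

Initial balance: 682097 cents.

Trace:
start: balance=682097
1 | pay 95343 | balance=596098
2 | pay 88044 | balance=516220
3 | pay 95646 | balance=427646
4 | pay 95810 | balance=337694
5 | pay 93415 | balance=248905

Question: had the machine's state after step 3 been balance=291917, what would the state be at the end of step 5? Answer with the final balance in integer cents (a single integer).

state after step 3 := balance=291917
4 | pay 95810 | balance=200106
5 | pay 93415 | balance=109432

109432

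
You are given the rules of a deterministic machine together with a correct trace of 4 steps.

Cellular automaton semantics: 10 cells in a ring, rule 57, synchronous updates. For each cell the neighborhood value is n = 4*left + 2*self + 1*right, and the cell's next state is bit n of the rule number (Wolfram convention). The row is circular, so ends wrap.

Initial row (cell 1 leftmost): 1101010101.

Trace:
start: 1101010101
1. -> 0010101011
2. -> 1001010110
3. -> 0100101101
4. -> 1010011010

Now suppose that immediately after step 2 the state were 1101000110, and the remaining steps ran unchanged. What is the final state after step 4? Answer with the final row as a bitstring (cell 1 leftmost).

state after step 2 := 1101000110
3. -> 1010110101
4. -> 0101101011

0101101011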